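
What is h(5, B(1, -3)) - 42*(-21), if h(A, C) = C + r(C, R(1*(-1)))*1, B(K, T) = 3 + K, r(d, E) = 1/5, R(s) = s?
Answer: 4431/5 ≈ 886.20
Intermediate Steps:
r(d, E) = ⅕
h(A, C) = ⅕ + C (h(A, C) = C + (⅕)*1 = C + ⅕ = ⅕ + C)
h(5, B(1, -3)) - 42*(-21) = (⅕ + (3 + 1)) - 42*(-21) = (⅕ + 4) + 882 = 21/5 + 882 = 4431/5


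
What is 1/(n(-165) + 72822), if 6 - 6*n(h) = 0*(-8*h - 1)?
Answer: 1/72823 ≈ 1.3732e-5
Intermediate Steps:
n(h) = 1 (n(h) = 1 - 0*(-8*h - 1) = 1 - 0*(-1 - 8*h) = 1 - 1/6*0 = 1 + 0 = 1)
1/(n(-165) + 72822) = 1/(1 + 72822) = 1/72823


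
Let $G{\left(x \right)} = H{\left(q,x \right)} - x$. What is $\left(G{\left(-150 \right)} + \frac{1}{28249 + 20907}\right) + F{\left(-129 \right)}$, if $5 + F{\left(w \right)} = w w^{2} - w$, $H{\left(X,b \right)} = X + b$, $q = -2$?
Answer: $- \frac{105516647451}{49156} \approx -2.1466 \cdot 10^{6}$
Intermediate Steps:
$G{\left(x \right)} = -2$ ($G{\left(x \right)} = \left(-2 + x\right) - x = -2$)
$F{\left(w \right)} = -5 + w^{3} - w$ ($F{\left(w \right)} = -5 + \left(w w^{2} - w\right) = -5 + \left(w^{3} - w\right) = -5 + w^{3} - w$)
$\left(G{\left(-150 \right)} + \frac{1}{28249 + 20907}\right) + F{\left(-129 \right)} = \left(-2 + \frac{1}{28249 + 20907}\right) - \left(-124 + 2146689\right) = \left(-2 + \frac{1}{49156}\right) - 2146565 = - \frac{98311}{49156} - 2146565 = - \frac{105516647451}{49156}$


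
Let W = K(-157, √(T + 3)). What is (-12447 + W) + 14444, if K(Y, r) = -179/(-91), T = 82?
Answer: 181906/91 ≈ 1999.0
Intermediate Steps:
K(Y, r) = 179/91 (K(Y, r) = -179*(-1/91) = 179/91)
W = 179/91 ≈ 1.9670
(-12447 + W) + 14444 = (-12447 + 179/91) + 14444 = -1132498/91 + 14444 = 181906/91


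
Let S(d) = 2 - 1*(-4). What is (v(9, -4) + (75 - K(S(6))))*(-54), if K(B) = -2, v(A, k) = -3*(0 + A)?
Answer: -2700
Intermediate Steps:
v(A, k) = -3*A
S(d) = 6 (S(d) = 2 + 4 = 6)
(v(9, -4) + (75 - K(S(6))))*(-54) = (-3*9 + (75 - 1*(-2)))*(-54) = (-27 + (75 + 2))*(-54) = (-27 + 77)*(-54) = 50*(-54) = -2700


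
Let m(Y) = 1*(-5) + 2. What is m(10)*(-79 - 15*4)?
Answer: 417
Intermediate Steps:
m(Y) = -3 (m(Y) = -5 + 2 = -3)
m(10)*(-79 - 15*4) = -3*(-79 - 15*4) = -3*(-79 - 60) = -3*(-139) = 417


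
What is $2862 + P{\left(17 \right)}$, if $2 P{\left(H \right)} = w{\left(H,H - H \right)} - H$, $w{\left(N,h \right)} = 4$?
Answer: $\frac{5711}{2} \approx 2855.5$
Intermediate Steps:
$P{\left(H \right)} = 2 - \frac{H}{2}$ ($P{\left(H \right)} = \frac{4 - H}{2} = 2 - \frac{H}{2}$)
$2862 + P{\left(17 \right)} = 2862 + \left(2 - \frac{17}{2}\right) = 2862 - \frac{13}{2} = \frac{5711}{2}$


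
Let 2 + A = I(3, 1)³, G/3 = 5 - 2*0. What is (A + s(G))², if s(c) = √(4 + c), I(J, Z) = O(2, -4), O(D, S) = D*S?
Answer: (514 - √19)² ≈ 2.5973e+5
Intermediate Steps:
I(J, Z) = -8 (I(J, Z) = 2*(-4) = -8)
G = 15 (G = 3*(5 - 2*0) = 3*(5 + 0) = 3*5 = 15)
A = -514 (A = -2 + (-8)³ = -2 - 512 = -514)
(A + s(G))² = (-514 + √(4 + 15))² = (-514 + √19)²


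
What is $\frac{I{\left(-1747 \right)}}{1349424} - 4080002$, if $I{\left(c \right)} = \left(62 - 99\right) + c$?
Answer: $- \frac{688206577579}{168678} \approx -4.08 \cdot 10^{6}$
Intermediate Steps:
$I{\left(c \right)} = -37 + c$
$\frac{I{\left(-1747 \right)}}{1349424} - 4080002 = \frac{-37 - 1747}{1349424} - 4080002 = \left(-1784\right) \frac{1}{1349424} - 4080002 = - \frac{223}{168678} - 4080002 = - \frac{688206577579}{168678}$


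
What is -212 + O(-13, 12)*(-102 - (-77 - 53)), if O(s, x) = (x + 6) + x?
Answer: 628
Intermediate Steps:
O(s, x) = 6 + 2*x (O(s, x) = (6 + x) + x = 6 + 2*x)
-212 + O(-13, 12)*(-102 - (-77 - 53)) = -212 + (6 + 2*12)*(-102 - (-77 - 53)) = -212 + (6 + 24)*(-102 - 1*(-130)) = -212 + 30*(-102 + 130) = -212 + 30*28 = -212 + 840 = 628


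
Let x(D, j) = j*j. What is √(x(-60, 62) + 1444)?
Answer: 2*√1322 ≈ 72.719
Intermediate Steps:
x(D, j) = j²
√(x(-60, 62) + 1444) = √(62² + 1444) = √(3844 + 1444) = √5288 = 2*√1322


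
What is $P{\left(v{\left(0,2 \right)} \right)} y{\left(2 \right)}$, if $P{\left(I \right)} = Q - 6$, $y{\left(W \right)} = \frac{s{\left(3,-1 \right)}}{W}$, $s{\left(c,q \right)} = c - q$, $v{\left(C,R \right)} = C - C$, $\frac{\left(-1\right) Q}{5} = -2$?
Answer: $8$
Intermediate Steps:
$Q = 10$ ($Q = \left(-5\right) \left(-2\right) = 10$)
$v{\left(C,R \right)} = 0$
$y{\left(W \right)} = \frac{4}{W}$ ($y{\left(W \right)} = \frac{3 - -1}{W} = \frac{3 + 1}{W} = \frac{4}{W}$)
$P{\left(I \right)} = 4$ ($P{\left(I \right)} = 10 - 6 = 4$)
$P{\left(v{\left(0,2 \right)} \right)} y{\left(2 \right)} = 4 \cdot \frac{4}{2} = 4 \cdot 4 \cdot \frac{1}{2} = 4 \cdot 2 = 8$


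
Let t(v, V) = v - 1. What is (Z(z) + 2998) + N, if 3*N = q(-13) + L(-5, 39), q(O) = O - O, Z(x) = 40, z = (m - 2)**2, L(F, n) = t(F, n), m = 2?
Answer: 3036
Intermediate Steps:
t(v, V) = -1 + v
L(F, n) = -1 + F
z = 0 (z = (2 - 2)**2 = 0**2 = 0)
q(O) = 0
N = -2 (N = (0 + (-1 - 5))/3 = (0 - 6)/3 = (1/3)*(-6) = -2)
(Z(z) + 2998) + N = (40 + 2998) - 2 = 3038 - 2 = 3036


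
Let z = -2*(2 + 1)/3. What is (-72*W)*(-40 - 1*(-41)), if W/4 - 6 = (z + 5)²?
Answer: -4320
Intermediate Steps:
z = -2 (z = -2*3*(⅓) = -6*⅓ = -2)
W = 60 (W = 24 + 4*(-2 + 5)² = 24 + 4*3² = 24 + 4*9 = 24 + 36 = 60)
(-72*W)*(-40 - 1*(-41)) = (-72*60)*(-40 - 1*(-41)) = -4320*(-40 + 41) = -4320*1 = -4320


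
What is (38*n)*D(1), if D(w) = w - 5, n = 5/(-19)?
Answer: 40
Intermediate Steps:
n = -5/19 (n = 5*(-1/19) = -5/19 ≈ -0.26316)
D(w) = -5 + w
(38*n)*D(1) = (38*(-5/19))*(-5 + 1) = -10*(-4) = 40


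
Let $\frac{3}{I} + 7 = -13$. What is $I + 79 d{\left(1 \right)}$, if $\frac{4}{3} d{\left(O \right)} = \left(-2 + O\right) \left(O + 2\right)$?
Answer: $- \frac{1779}{10} \approx -177.9$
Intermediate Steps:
$I = - \frac{3}{20}$ ($I = \frac{3}{-7 - 13} = \frac{3}{-20} = 3 \left(- \frac{1}{20}\right) = - \frac{3}{20} \approx -0.15$)
$d{\left(O \right)} = \frac{3 \left(-2 + O\right) \left(2 + O\right)}{4}$ ($d{\left(O \right)} = \frac{3 \left(-2 + O\right) \left(O + 2\right)}{4} = \frac{3 \left(-2 + O\right) \left(2 + O\right)}{4}$)
$I + 79 d{\left(1 \right)} = - \frac{3}{20} + 79 \left(-3 + \frac{3 \cdot 1^{2}}{4}\right) = - \frac{3}{20} + 79 \left(-3 + \frac{3}{4} \cdot 1\right) = - \frac{3}{20} + 79 \left(-3 + \frac{3}{4}\right) = - \frac{3}{20} + 79 \left(- \frac{9}{4}\right) = - \frac{3}{20} - \frac{711}{4} = - \frac{1779}{10}$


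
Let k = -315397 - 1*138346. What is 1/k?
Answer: -1/453743 ≈ -2.2039e-6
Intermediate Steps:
k = -453743 (k = -315397 - 138346 = -453743)
1/k = 1/(-453743) = -1/453743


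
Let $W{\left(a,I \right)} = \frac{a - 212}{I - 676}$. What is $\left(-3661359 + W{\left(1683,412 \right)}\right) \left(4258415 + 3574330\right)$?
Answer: $- \frac{2523711083896005}{88} \approx -2.8679 \cdot 10^{13}$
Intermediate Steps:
$W{\left(a,I \right)} = \frac{-212 + a}{-676 + I}$
$\left(-3661359 + W{\left(1683,412 \right)}\right) \left(4258415 + 3574330\right) = \left(-3661359 + \frac{-212 + 1683}{-676 + 412}\right) \left(4258415 + 3574330\right) = \left(-3661359 + \frac{1}{-264} \cdot 1471\right) 7832745 = \left(-3661359 - \frac{1471}{264}\right) 7832745 = \left(- \frac{966600247}{264}\right) 7832745 = - \frac{2523711083896005}{88}$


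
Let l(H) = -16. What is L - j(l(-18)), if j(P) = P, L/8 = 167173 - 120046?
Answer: 377032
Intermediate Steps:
L = 377016 (L = 8*(167173 - 120046) = 8*47127 = 377016)
L - j(l(-18)) = 377016 - 1*(-16) = 377016 + 16 = 377032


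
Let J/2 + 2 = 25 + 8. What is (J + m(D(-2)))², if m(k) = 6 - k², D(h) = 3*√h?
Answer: 7396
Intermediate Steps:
J = 62 (J = -4 + 2*(25 + 8) = -4 + 2*33 = -4 + 66 = 62)
(J + m(D(-2)))² = (62 + (6 - (3*√(-2))²))² = (62 + (6 - (3*(I*√2))²))² = (62 + (6 - (3*I*√2)²))² = (62 + (6 - 1*(-18)))² = (62 + (6 + 18))² = (62 + 24)² = 86² = 7396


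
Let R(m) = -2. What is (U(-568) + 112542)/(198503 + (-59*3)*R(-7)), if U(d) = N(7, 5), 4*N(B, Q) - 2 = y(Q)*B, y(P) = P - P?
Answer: 225085/397714 ≈ 0.56595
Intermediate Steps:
y(P) = 0
N(B, Q) = 1/2 (N(B, Q) = 1/2 + (0*B)/4 = 1/2 + (1/4)*0 = 1/2 + 0 = 1/2)
U(d) = 1/2
(U(-568) + 112542)/(198503 + (-59*3)*R(-7)) = (1/2 + 112542)/(198503 - 59*3*(-2)) = 225085/(2*(198503 - 177*(-2))) = 225085/(2*(198503 + 354)) = (225085/2)/198857 = (225085/2)*(1/198857) = 225085/397714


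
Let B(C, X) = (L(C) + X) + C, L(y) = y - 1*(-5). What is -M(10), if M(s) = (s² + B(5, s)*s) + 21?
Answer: -371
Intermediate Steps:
L(y) = 5 + y (L(y) = y + 5 = 5 + y)
B(C, X) = 5 + X + 2*C (B(C, X) = ((5 + C) + X) + C = (5 + C + X) + C = 5 + X + 2*C)
M(s) = 21 + s² + s*(15 + s) (M(s) = (s² + (5 + s + 2*5)*s) + 21 = (s² + (5 + s + 10)*s) + 21 = (s² + (15 + s)*s) + 21 = (s² + s*(15 + s)) + 21 = 21 + s² + s*(15 + s))
-M(10) = -(21 + 10² + 10*(15 + 10)) = -(21 + 100 + 10*25) = -(21 + 100 + 250) = -1*371 = -371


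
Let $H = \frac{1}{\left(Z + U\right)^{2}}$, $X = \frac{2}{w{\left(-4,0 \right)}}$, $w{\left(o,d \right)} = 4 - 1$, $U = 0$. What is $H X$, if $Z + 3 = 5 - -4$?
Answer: $\frac{1}{54} \approx 0.018519$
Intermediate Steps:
$Z = 6$ ($Z = -3 + \left(5 - -4\right) = -3 + \left(5 + 4\right) = -3 + 9 = 6$)
$w{\left(o,d \right)} = 3$ ($w{\left(o,d \right)} = 4 - 1 = 3$)
$X = \frac{2}{3} \approx 0.66667$
$H = \frac{1}{36}$ ($H = \frac{1}{\left(6 + 0\right)^{2}} = \frac{1}{6^{2}} = \frac{1}{36} \approx 0.027778$)
$H X = \frac{1}{36} \cdot \frac{2}{3} = \frac{1}{54}$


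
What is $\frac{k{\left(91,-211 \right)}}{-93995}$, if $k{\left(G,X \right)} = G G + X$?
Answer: $- \frac{1614}{18799} \approx -0.085856$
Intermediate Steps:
$k{\left(G,X \right)} = X + G^{2}$ ($k{\left(G,X \right)} = G^{2} + X = X + G^{2}$)
$\frac{k{\left(91,-211 \right)}}{-93995} = \frac{-211 + 91^{2}}{-93995} = \left(-211 + 8281\right) \left(- \frac{1}{93995}\right) = 8070 \left(- \frac{1}{93995}\right) = - \frac{1614}{18799}$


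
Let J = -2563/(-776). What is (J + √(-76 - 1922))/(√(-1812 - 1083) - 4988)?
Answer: (-2563*I + 2328*√222)/(776*(√2895 + 4988*I)) ≈ -0.00056543 - 0.0089674*I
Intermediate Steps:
J = 2563/776 (J = -2563*(-1/776) = 2563/776 ≈ 3.3028)
(J + √(-76 - 1922))/(√(-1812 - 1083) - 4988) = (2563/776 + √(-76 - 1922))/(√(-1812 - 1083) - 4988) = (2563/776 + √(-1998))/(√(-2895) - 4988) = (2563/776 + 3*I*√222)/(I*√2895 - 4988) = (2563/776 + 3*I*√222)/(-4988 + I*√2895)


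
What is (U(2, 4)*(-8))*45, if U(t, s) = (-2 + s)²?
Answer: -1440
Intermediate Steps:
(U(2, 4)*(-8))*45 = ((-2 + 4)²*(-8))*45 = (2²*(-8))*45 = (4*(-8))*45 = -32*45 = -1440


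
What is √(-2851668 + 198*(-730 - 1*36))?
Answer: 6*I*√83426 ≈ 1733.0*I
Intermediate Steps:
√(-2851668 + 198*(-730 - 1*36)) = √(-2851668 + 198*(-730 - 36)) = √(-2851668 + 198*(-766)) = √(-2851668 - 151668) = √(-3003336) = 6*I*√83426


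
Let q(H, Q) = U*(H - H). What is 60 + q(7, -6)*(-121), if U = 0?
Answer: 60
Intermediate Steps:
q(H, Q) = 0 (q(H, Q) = 0*(H - H) = 0*0 = 0)
60 + q(7, -6)*(-121) = 60 + 0*(-121) = 60 + 0 = 60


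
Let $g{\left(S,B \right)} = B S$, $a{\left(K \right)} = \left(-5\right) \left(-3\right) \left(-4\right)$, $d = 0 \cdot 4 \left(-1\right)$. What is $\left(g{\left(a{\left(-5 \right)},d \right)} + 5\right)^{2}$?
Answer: $25$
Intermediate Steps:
$d = 0$ ($d = 0 \left(-1\right) = 0$)
$a{\left(K \right)} = -60$ ($a{\left(K \right)} = 15 \left(-4\right) = -60$)
$\left(g{\left(a{\left(-5 \right)},d \right)} + 5\right)^{2} = \left(0 \left(-60\right) + 5\right)^{2} = \left(0 + 5\right)^{2} = 5^{2} = 25$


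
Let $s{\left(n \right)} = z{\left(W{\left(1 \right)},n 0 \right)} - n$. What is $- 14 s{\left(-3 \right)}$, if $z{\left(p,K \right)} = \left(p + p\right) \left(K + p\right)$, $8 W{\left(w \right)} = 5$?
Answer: $- \frac{847}{16} \approx -52.938$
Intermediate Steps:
$W{\left(w \right)} = \frac{5}{8}$ ($W{\left(w \right)} = \frac{1}{8} \cdot 5 = \frac{5}{8}$)
$z{\left(p,K \right)} = 2 p \left(K + p\right)$
$s{\left(n \right)} = \frac{25}{32} - n$ ($s{\left(n \right)} = 2 \cdot \frac{5}{8} \left(n 0 + \frac{5}{8}\right) - n = 2 \cdot \frac{5}{8} \left(0 + \frac{5}{8}\right) - n = 2 \cdot \frac{5}{8} \cdot \frac{5}{8} - n = \frac{25}{32} - n$)
$- 14 s{\left(-3 \right)} = - 14 \left(\frac{25}{32} - -3\right) = - 14 \left(\frac{25}{32} + 3\right) = \left(-14\right) \frac{121}{32} = - \frac{847}{16}$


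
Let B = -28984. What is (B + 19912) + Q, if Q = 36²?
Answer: -7776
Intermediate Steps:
Q = 1296
(B + 19912) + Q = (-28984 + 19912) + 1296 = -9072 + 1296 = -7776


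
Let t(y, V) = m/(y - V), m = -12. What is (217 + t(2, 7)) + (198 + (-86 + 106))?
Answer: 2187/5 ≈ 437.40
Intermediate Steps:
t(y, V) = -12/(y - V)
(217 + t(2, 7)) + (198 + (-86 + 106)) = (217 + 12/(7 - 1*2)) + (198 + (-86 + 106)) = (217 + 12/(7 - 2)) + (198 + 20) = (217 + 12/5) + 218 = 1097/5 + 218 = 2187/5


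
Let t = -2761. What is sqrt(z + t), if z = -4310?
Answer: I*sqrt(7071) ≈ 84.089*I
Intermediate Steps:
sqrt(z + t) = sqrt(-4310 - 2761) = sqrt(-7071) = I*sqrt(7071)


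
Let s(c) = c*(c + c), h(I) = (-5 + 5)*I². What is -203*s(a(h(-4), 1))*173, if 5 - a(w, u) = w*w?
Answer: -1755950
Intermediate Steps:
h(I) = 0 (h(I) = 0*I² = 0)
a(w, u) = 5 - w² (a(w, u) = 5 - w*w = 5 - w²)
s(c) = 2*c² (s(c) = c*(2*c) = 2*c²)
-203*s(a(h(-4), 1))*173 = -406*(5 - 1*0²)²*173 = -406*(5 - 1*0)²*173 = -406*(5 + 0)²*173 = -406*5²*173 = -406*25*173 = -203*50*173 = -10150*173 = -1755950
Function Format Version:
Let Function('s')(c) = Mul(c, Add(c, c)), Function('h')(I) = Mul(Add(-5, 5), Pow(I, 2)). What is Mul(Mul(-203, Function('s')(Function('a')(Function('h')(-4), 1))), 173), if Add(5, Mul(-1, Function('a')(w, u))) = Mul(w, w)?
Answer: -1755950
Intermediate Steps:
Function('h')(I) = 0 (Function('h')(I) = Mul(0, Pow(I, 2)) = 0)
Function('a')(w, u) = Add(5, Mul(-1, Pow(w, 2))) (Function('a')(w, u) = Add(5, Mul(-1, Mul(w, w))) = Add(5, Mul(-1, Pow(w, 2))))
Function('s')(c) = Mul(2, Pow(c, 2)) (Function('s')(c) = Mul(c, Mul(2, c)) = Mul(2, Pow(c, 2)))
Mul(Mul(-203, Function('s')(Function('a')(Function('h')(-4), 1))), 173) = Mul(Mul(-203, Mul(2, Pow(Add(5, Mul(-1, Pow(0, 2))), 2))), 173) = Mul(Mul(-203, Mul(2, Pow(Add(5, Mul(-1, 0)), 2))), 173) = Mul(Mul(-203, Mul(2, Pow(Add(5, 0), 2))), 173) = Mul(Mul(-203, Mul(2, Pow(5, 2))), 173) = Mul(Mul(-203, Mul(2, 25)), 173) = Mul(Mul(-203, 50), 173) = Mul(-10150, 173) = -1755950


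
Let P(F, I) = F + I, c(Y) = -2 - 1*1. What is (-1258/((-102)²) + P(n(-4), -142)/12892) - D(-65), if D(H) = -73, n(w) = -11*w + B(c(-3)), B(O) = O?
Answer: 143736793/1972476 ≈ 72.871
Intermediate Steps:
c(Y) = -3 (c(Y) = -2 - 1 = -3)
n(w) = -3 - 11*w (n(w) = -11*w - 3 = -3 - 11*w)
(-1258/((-102)²) + P(n(-4), -142)/12892) - D(-65) = (-1258/((-102)²) + ((-3 - 11*(-4)) - 142)/12892) - 1*(-73) = (-1258/10404 + ((-3 + 44) - 142)*(1/12892)) + 73 = (-1258*1/10404 + (41 - 142)*(1/12892)) + 73 = (-37/306 - 101*1/12892) + 73 = (-37/306 - 101/12892) + 73 = -253955/1972476 + 73 = 143736793/1972476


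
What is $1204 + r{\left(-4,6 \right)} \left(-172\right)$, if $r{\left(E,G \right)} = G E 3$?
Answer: $13588$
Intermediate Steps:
$r{\left(E,G \right)} = 3 E G$ ($r{\left(E,G \right)} = E G 3 = 3 E G$)
$1204 + r{\left(-4,6 \right)} \left(-172\right) = 1204 + 3 \left(-4\right) 6 \left(-172\right) = 1204 - -12384 = 1204 + 12384 = 13588$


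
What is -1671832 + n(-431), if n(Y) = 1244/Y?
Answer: -720560836/431 ≈ -1.6718e+6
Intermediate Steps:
-1671832 + n(-431) = -1671832 + 1244/(-431) = -1671832 + 1244*(-1/431) = -1671832 - 1244/431 = -720560836/431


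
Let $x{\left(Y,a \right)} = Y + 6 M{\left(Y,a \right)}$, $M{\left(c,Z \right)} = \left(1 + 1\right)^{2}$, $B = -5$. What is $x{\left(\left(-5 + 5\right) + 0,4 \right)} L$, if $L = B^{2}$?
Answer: $600$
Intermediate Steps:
$L = 25$ ($L = \left(-5\right)^{2} = 25$)
$M{\left(c,Z \right)} = 4$ ($M{\left(c,Z \right)} = 2^{2} = 4$)
$x{\left(Y,a \right)} = 24 + Y$ ($x{\left(Y,a \right)} = Y + 6 \cdot 4 = Y + 24 = 24 + Y$)
$x{\left(\left(-5 + 5\right) + 0,4 \right)} L = \left(24 + \left(\left(-5 + 5\right) + 0\right)\right) 25 = \left(24 + \left(0 + 0\right)\right) 25 = \left(24 + 0\right) 25 = 24 \cdot 25 = 600$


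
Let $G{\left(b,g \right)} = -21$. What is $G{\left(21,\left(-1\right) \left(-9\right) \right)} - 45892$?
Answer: $-45913$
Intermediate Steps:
$G{\left(21,\left(-1\right) \left(-9\right) \right)} - 45892 = -21 - 45892 = -45913$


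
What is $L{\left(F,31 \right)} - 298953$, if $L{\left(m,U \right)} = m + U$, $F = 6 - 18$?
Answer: $-298934$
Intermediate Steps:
$F = -12$ ($F = 6 - 18 = -12$)
$L{\left(m,U \right)} = U + m$
$L{\left(F,31 \right)} - 298953 = \left(31 - 12\right) - 298953 = 19 - 298953 = -298934$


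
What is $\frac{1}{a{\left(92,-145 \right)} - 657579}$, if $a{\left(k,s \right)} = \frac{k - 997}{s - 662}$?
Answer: $- \frac{807}{530665348} \approx -1.5207 \cdot 10^{-6}$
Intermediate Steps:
$a{\left(k,s \right)} = \frac{-997 + k}{-662 + s}$
$\frac{1}{a{\left(92,-145 \right)} - 657579} = \frac{1}{\frac{-997 + 92}{-662 - 145} - 657579} = \frac{1}{\frac{1}{-807} \left(-905\right) - 657579} = \frac{1}{\left(- \frac{1}{807}\right) \left(-905\right) - 657579} = \frac{1}{\frac{905}{807} - 657579} = \frac{1}{- \frac{530665348}{807}} = - \frac{807}{530665348}$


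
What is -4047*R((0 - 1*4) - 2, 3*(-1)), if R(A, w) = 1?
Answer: -4047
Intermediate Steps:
-4047*R((0 - 1*4) - 2, 3*(-1)) = -4047*1 = -4047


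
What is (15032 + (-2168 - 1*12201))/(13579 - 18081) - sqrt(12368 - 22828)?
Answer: -663/4502 - 2*I*sqrt(2615) ≈ -0.14727 - 102.27*I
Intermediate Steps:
(15032 + (-2168 - 1*12201))/(13579 - 18081) - sqrt(12368 - 22828) = (15032 + (-2168 - 12201))/(-4502) - sqrt(-10460) = (15032 - 14369)*(-1/4502) - 2*I*sqrt(2615) = 663*(-1/4502) - 2*I*sqrt(2615) = -663/4502 - 2*I*sqrt(2615)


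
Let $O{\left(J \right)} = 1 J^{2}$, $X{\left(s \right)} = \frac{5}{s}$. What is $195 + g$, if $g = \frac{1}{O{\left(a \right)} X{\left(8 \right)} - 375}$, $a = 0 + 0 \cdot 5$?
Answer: $\frac{73124}{375} \approx 195.0$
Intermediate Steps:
$a = 0$ ($a = 0 + 0 = 0$)
$O{\left(J \right)} = J^{2}$
$g = - \frac{1}{375}$ ($g = \frac{1}{0^{2} \cdot \frac{5}{8} - 375} = \frac{1}{0 \cdot 5 \cdot \frac{1}{8} - 375} = \frac{1}{0 \cdot \frac{5}{8} - 375} = \frac{1}{0 - 375} = \frac{1}{-375} = - \frac{1}{375} \approx -0.0026667$)
$195 + g = 195 - \frac{1}{375} = \frac{73124}{375}$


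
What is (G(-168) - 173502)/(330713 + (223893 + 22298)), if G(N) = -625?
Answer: -174127/576904 ≈ -0.30183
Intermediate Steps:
(G(-168) - 173502)/(330713 + (223893 + 22298)) = (-625 - 173502)/(330713 + (223893 + 22298)) = -174127/(330713 + 246191) = -174127/576904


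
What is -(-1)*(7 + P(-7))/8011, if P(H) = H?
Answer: 0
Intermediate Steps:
-(-1)*(7 + P(-7))/8011 = -(-1)*(7 - 7)/8011 = -(-1)*0*(1/8011) = -1*0*(1/8011) = 0*(1/8011) = 0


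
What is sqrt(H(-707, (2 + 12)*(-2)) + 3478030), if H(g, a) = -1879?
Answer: 3*sqrt(386239) ≈ 1864.4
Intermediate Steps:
sqrt(H(-707, (2 + 12)*(-2)) + 3478030) = sqrt(-1879 + 3478030) = sqrt(3476151) = 3*sqrt(386239)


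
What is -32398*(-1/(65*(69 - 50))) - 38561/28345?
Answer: 34827939/1400243 ≈ 24.873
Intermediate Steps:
-32398*(-1/(65*(69 - 50))) - 38561/28345 = -32398/(19*(-65)) - 38561*1/28345 = -32398/(-1235) - 38561/28345 = -32398*(-1/1235) - 38561/28345 = 32398/1235 - 38561/28345 = 34827939/1400243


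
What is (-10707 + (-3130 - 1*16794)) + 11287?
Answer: -19344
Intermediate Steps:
(-10707 + (-3130 - 1*16794)) + 11287 = (-10707 + (-3130 - 16794)) + 11287 = (-10707 - 19924) + 11287 = -30631 + 11287 = -19344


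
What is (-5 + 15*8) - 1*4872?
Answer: -4757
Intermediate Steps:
(-5 + 15*8) - 1*4872 = (-5 + 120) - 4872 = 115 - 4872 = -4757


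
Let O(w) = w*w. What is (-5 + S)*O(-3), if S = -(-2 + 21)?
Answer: -216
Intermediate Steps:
S = -19 (S = -1*19 = -19)
O(w) = w²
(-5 + S)*O(-3) = (-5 - 19)*(-3)² = -24*9 = -216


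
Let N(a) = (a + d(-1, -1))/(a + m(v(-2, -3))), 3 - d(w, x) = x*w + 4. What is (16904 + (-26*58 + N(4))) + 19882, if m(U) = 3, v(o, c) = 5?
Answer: 246948/7 ≈ 35278.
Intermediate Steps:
d(w, x) = -1 - w*x (d(w, x) = 3 - (x*w + 4) = 3 - (w*x + 4) = 3 - (4 + w*x) = 3 + (-4 - w*x) = -1 - w*x)
N(a) = (-2 + a)/(3 + a) (N(a) = (a + (-1 - 1*(-1)*(-1)))/(a + 3) = (a + (-1 - 1))/(3 + a) = (a - 2)/(3 + a) = (-2 + a)/(3 + a))
(16904 + (-26*58 + N(4))) + 19882 = (16904 + (-26*58 + (-2 + 4)/(3 + 4))) + 19882 = (16904 + (-1508 + 2/7)) + 19882 = (16904 - 10554/7) + 19882 = 107774/7 + 19882 = 246948/7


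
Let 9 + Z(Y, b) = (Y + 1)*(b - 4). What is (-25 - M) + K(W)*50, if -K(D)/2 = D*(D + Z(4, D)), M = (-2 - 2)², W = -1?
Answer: -3541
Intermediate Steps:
M = 16 (M = (-4)² = 16)
Z(Y, b) = -9 + (1 + Y)*(-4 + b) (Z(Y, b) = -9 + (Y + 1)*(b - 4) = -9 + (1 + Y)*(-4 + b))
K(D) = -2*D*(-29 + 6*D) (K(D) = -2*D*(D + (-13 + D - 4*4 + 4*D)) = -2*D*(D + (-13 + D - 16 + 4*D)) = -2*D*(D + (-29 + 5*D)) = -2*D*(-29 + 6*D))
(-25 - M) + K(W)*50 = (-25 - 1*16) + (2*(-1)*(29 - 6*(-1)))*50 = (-25 - 16) + (2*(-1)*(29 + 6))*50 = -41 + (2*(-1)*35)*50 = -41 - 70*50 = -41 - 3500 = -3541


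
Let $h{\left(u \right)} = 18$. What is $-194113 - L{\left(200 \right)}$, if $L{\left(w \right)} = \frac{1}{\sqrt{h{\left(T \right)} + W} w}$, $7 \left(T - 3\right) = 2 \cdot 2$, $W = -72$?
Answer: $-194113 + \frac{i \sqrt{6}}{3600} \approx -1.9411 \cdot 10^{5} + 0.00068041 i$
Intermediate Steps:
$T = \frac{25}{7}$ ($T = 3 + \frac{2 \cdot 2}{7} = 3 + \frac{1}{7} \cdot 4 = 3 + \frac{4}{7} = \frac{25}{7} \approx 3.5714$)
$L{\left(w \right)} = - \frac{i \sqrt{6}}{18 w}$ ($L{\left(w \right)} = \frac{1}{\sqrt{18 - 72} w} = \frac{1}{\sqrt{-54} w} = \frac{1}{3 i \sqrt{6} w} = \frac{1}{3 i w \sqrt{6}} = - \frac{i \sqrt{6}}{18 w}$)
$-194113 - L{\left(200 \right)} = -194113 - - \frac{i \sqrt{6}}{18 \cdot 200} = -194113 - \left(- \frac{1}{18}\right) i \sqrt{6} \cdot \frac{1}{200} = -194113 - - \frac{i \sqrt{6}}{3600} = -194113 + \frac{i \sqrt{6}}{3600}$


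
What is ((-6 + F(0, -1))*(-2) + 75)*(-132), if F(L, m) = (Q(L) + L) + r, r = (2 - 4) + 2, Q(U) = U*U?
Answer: -11484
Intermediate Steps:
Q(U) = U²
r = 0 (r = -2 + 2 = 0)
F(L, m) = L + L² (F(L, m) = (L² + L) + 0 = (L + L²) + 0 = L + L²)
((-6 + F(0, -1))*(-2) + 75)*(-132) = ((-6 + 0*(1 + 0))*(-2) + 75)*(-132) = ((-6 + 0*1)*(-2) + 75)*(-132) = ((-6 + 0)*(-2) + 75)*(-132) = (-6*(-2) + 75)*(-132) = (12 + 75)*(-132) = 87*(-132) = -11484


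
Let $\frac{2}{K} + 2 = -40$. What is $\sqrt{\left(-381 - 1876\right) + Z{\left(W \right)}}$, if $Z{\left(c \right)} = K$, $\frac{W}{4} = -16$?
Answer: $\frac{i \sqrt{995358}}{21} \approx 47.508 i$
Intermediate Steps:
$W = -64$ ($W = 4 \left(-16\right) = -64$)
$K = - \frac{1}{21}$ ($K = \frac{2}{-2 - 40} = \frac{2}{-42} = 2 \left(- \frac{1}{42}\right) = - \frac{1}{21} \approx -0.047619$)
$Z{\left(c \right)} = - \frac{1}{21}$
$\sqrt{\left(-381 - 1876\right) + Z{\left(W \right)}} = \sqrt{\left(-381 - 1876\right) - \frac{1}{21}} = \sqrt{-2257 - \frac{1}{21}} = \sqrt{- \frac{47398}{21}} = \frac{i \sqrt{995358}}{21}$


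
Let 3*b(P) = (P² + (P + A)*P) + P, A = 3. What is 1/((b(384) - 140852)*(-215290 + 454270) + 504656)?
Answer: -1/10045258624 ≈ -9.9549e-11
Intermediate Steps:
b(P) = P/3 + P²/3 + P*(3 + P)/3 (b(P) = ((P² + (P + 3)*P) + P)/3 = ((P² + (3 + P)*P) + P)/3 = ((P² + P*(3 + P)) + P)/3 = (P + P² + P*(3 + P))/3 = P/3 + P²/3 + P*(3 + P)/3)
1/((b(384) - 140852)*(-215290 + 454270) + 504656) = 1/(((⅔)*384*(2 + 384) - 140852)*(-215290 + 454270) + 504656) = 1/(((⅔)*384*386 - 140852)*238980 + 504656) = 1/((98816 - 140852)*238980 + 504656) = 1/(-42036*238980 + 504656) = 1/(-10045763280 + 504656) = 1/(-10045258624) = -1/10045258624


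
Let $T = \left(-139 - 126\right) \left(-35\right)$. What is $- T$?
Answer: $-9275$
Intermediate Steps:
$T = 9275$ ($T = \left(-265\right) \left(-35\right) = 9275$)
$- T = \left(-1\right) 9275 = -9275$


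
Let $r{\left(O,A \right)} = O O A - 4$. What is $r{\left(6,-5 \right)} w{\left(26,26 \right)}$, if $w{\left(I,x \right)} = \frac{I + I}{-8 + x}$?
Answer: $- \frac{4784}{9} \approx -531.56$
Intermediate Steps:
$w{\left(I,x \right)} = \frac{2 I}{-8 + x}$
$r{\left(O,A \right)} = -4 + A O^{2}$ ($r{\left(O,A \right)} = O^{2} A - 4 = A O^{2} - 4 = -4 + A O^{2}$)
$r{\left(6,-5 \right)} w{\left(26,26 \right)} = \left(-4 - 5 \cdot 6^{2}\right) 2 \cdot 26 \frac{1}{-8 + 26} = \left(-4 - 180\right) 2 \cdot 26 \cdot \frac{1}{18} = \left(-184\right) \frac{26}{9} = - \frac{4784}{9}$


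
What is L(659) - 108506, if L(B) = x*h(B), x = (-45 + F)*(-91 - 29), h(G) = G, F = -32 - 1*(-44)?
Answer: 2501134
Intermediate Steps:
F = 12 (F = -32 + 44 = 12)
x = 3960 (x = (-45 + 12)*(-91 - 29) = -33*(-120) = 3960)
L(B) = 3960*B
L(659) - 108506 = 3960*659 - 108506 = 2609640 - 108506 = 2501134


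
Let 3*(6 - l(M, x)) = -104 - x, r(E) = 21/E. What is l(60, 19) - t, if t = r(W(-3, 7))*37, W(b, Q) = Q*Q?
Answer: 218/7 ≈ 31.143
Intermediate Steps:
W(b, Q) = Q**2
t = 111/7 (t = (21/(7**2))*37 = (21/49)*37 = (21*(1/49))*37 = (3/7)*37 = 111/7 ≈ 15.857)
l(M, x) = 122/3 + x/3 (l(M, x) = 6 - (-104 - x)/3 = 6 + (104/3 + x/3) = 122/3 + x/3)
l(60, 19) - t = (122/3 + (1/3)*19) - 1*111/7 = (122/3 + 19/3) - 111/7 = 47 - 111/7 = 218/7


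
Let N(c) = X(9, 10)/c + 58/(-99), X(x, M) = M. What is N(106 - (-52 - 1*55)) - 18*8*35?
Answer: -35429948/7029 ≈ -5040.5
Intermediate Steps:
N(c) = -58/99 + 10/c (N(c) = 10/c + 58/(-99) = 10/c + 58*(-1/99) = 10/c - 58/99 = -58/99 + 10/c)
N(106 - (-52 - 1*55)) - 18*8*35 = (-58/99 + 10/(106 - (-52 - 1*55))) - 18*8*35 = (-58/99 + 10/(106 - (-52 - 55))) - 144*35 = (-58/99 + 10/(106 - 1*(-107))) - 5040 = (-58/99 + 10/(106 + 107)) - 5040 = (-58/99 + 10/213) - 5040 = -3788/7029 - 5040 = -35429948/7029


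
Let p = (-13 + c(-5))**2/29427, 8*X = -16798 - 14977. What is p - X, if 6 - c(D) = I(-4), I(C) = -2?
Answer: 935043125/235416 ≈ 3971.9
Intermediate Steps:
c(D) = 8 (c(D) = 6 - 1*(-2) = 6 + 2 = 8)
X = -31775/8 (X = (-16798 - 14977)/8 = (1/8)*(-31775) = -31775/8 ≈ -3971.9)
p = 25/29427 (p = (-13 + 8)**2/29427 = (-5)**2*(1/29427) = 25*(1/29427) = 25/29427 ≈ 0.00084956)
p - X = 25/29427 - 1*(-31775/8) = 25/29427 + 31775/8 = 935043125/235416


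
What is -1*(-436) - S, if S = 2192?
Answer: -1756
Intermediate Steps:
-1*(-436) - S = -1*(-436) - 1*2192 = 436 - 2192 = -1756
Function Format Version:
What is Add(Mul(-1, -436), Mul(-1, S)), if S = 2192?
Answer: -1756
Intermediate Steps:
Add(Mul(-1, -436), Mul(-1, S)) = Add(Mul(-1, -436), Mul(-1, 2192)) = Add(436, -2192) = -1756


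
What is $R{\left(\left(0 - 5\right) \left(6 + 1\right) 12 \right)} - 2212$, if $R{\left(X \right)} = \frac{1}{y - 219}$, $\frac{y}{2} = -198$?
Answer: $- \frac{1360381}{615} \approx -2212.0$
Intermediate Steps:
$y = -396$ ($y = 2 \left(-198\right) = -396$)
$R{\left(X \right)} = - \frac{1}{615}$ ($R{\left(X \right)} = \frac{1}{-396 - 219} = \frac{1}{-615} = - \frac{1}{615}$)
$R{\left(\left(0 - 5\right) \left(6 + 1\right) 12 \right)} - 2212 = - \frac{1}{615} - 2212 = - \frac{1360381}{615}$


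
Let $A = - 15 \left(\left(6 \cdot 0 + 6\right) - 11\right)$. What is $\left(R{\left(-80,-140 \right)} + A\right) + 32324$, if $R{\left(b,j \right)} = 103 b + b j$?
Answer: $35359$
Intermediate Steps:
$A = 75$ ($A = - 15 \left(\left(0 + 6\right) - 11\right) = - 15 \left(6 - 11\right) = \left(-15\right) \left(-5\right) = 75$)
$\left(R{\left(-80,-140 \right)} + A\right) + 32324 = \left(- 80 \left(103 - 140\right) + 75\right) + 32324 = \left(\left(-80\right) \left(-37\right) + 75\right) + 32324 = \left(2960 + 75\right) + 32324 = 3035 + 32324 = 35359$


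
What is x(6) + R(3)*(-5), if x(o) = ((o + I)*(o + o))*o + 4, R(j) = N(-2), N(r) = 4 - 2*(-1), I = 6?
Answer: 838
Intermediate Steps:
N(r) = 6 (N(r) = 4 + 2 = 6)
R(j) = 6
x(o) = 4 + 2*o²*(6 + o) (x(o) = ((o + 6)*(o + o))*o + 4 = ((6 + o)*(2*o))*o + 4 = (2*o*(6 + o))*o + 4 = 2*o²*(6 + o) + 4 = 4 + 2*o²*(6 + o))
x(6) + R(3)*(-5) = (4 + 2*6³ + 12*6²) + 6*(-5) = (4 + 2*216 + 12*36) - 30 = (4 + 432 + 432) - 30 = 868 - 30 = 838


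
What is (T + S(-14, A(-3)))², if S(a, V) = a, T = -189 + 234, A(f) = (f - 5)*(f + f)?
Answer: 961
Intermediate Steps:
A(f) = 2*f*(-5 + f) (A(f) = (-5 + f)*(2*f) = 2*f*(-5 + f))
T = 45
(T + S(-14, A(-3)))² = (45 - 14)² = 31² = 961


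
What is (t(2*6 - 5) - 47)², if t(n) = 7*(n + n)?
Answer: 2601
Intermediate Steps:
t(n) = 14*n (t(n) = 7*(2*n) = 14*n)
(t(2*6 - 5) - 47)² = (14*(2*6 - 5) - 47)² = (14*(12 - 5) - 47)² = (14*7 - 47)² = (98 - 47)² = 51² = 2601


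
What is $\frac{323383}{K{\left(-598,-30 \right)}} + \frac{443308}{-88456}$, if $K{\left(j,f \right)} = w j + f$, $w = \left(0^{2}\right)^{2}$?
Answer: $- \frac{1788654118}{165855} \approx -10784.0$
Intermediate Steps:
$w = 0$ ($w = 0^{2} = 0$)
$K{\left(j,f \right)} = f$ ($K{\left(j,f \right)} = 0 j + f = 0 + f = f$)
$\frac{323383}{K{\left(-598,-30 \right)}} + \frac{443308}{-88456} = \frac{323383}{-30} + \frac{443308}{-88456} = 323383 \left(- \frac{1}{30}\right) + 443308 \left(- \frac{1}{88456}\right) = - \frac{323383}{30} - \frac{110827}{22114} = - \frac{1788654118}{165855}$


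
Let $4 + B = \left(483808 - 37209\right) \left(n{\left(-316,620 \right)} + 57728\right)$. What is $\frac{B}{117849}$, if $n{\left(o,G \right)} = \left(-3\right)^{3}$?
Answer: $\frac{25769208895}{117849} \approx 2.1866 \cdot 10^{5}$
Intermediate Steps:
$n{\left(o,G \right)} = -27$
$B = 25769208895$ ($B = -4 + \left(483808 - 37209\right) \left(-27 + 57728\right) = -4 + \left(483808 - 37209\right) 57701 = -4 + 446599 \cdot 57701 = -4 + 25769208899 = 25769208895$)
$\frac{B}{117849} = \frac{25769208895}{117849}$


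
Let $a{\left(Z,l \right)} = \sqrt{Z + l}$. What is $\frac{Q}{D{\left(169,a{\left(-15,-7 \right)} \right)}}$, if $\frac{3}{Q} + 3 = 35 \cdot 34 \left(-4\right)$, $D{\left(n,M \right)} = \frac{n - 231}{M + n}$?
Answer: $\frac{507}{295306} + \frac{3 i \sqrt{22}}{295306} \approx 0.0017169 + 4.765 \cdot 10^{-5} i$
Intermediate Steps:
$D{\left(n,M \right)} = \frac{-231 + n}{M + n}$
$Q = - \frac{3}{4763}$ ($Q = \frac{3}{-3 + 35 \cdot 34 \left(-4\right)} = \frac{3}{-3 + 1190 \left(-4\right)} = \frac{3}{-3 - 4760} = \frac{3}{-4763} = 3 \left(- \frac{1}{4763}\right) = - \frac{3}{4763} \approx -0.00062986$)
$\frac{Q}{D{\left(169,a{\left(-15,-7 \right)} \right)}} = - \frac{3}{4763 \frac{-231 + 169}{\sqrt{-15 - 7} + 169}} = - \frac{3}{4763 \frac{1}{\sqrt{-22} + 169} \left(-62\right)} = - \frac{3}{4763 \frac{1}{i \sqrt{22} + 169} \left(-62\right)} = - \frac{3}{4763 \frac{1}{169 + i \sqrt{22}} \left(-62\right)} = - \frac{3}{4763 \left(- \frac{62}{169 + i \sqrt{22}}\right)} = - \frac{3 \left(- \frac{169}{62} - \frac{i \sqrt{22}}{62}\right)}{4763} = \frac{507}{295306} + \frac{3 i \sqrt{22}}{295306}$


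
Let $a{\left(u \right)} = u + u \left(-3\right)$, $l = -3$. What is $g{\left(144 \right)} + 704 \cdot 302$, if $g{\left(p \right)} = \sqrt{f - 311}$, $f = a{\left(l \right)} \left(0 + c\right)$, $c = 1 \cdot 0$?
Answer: $212608 + i \sqrt{311} \approx 2.1261 \cdot 10^{5} + 17.635 i$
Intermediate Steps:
$c = 0$
$a{\left(u \right)} = - 2 u$ ($a{\left(u \right)} = u - 3 u = - 2 u$)
$f = 0$ ($f = \left(-2\right) \left(-3\right) \left(0 + 0\right) = 6 \cdot 0 = 0$)
$g{\left(p \right)} = i \sqrt{311}$ ($g{\left(p \right)} = \sqrt{0 - 311} = \sqrt{-311} = i \sqrt{311}$)
$g{\left(144 \right)} + 704 \cdot 302 = i \sqrt{311} + 704 \cdot 302 = i \sqrt{311} + 212608 = 212608 + i \sqrt{311}$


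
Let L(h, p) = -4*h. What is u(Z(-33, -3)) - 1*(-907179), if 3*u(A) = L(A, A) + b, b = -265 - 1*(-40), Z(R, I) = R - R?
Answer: 907104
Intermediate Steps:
Z(R, I) = 0
b = -225 (b = -265 + 40 = -225)
u(A) = -75 - 4*A/3 (u(A) = (-4*A - 225)/3 = (-225 - 4*A)/3 = -75 - 4*A/3)
u(Z(-33, -3)) - 1*(-907179) = (-75 - 4/3*0) - 1*(-907179) = (-75 + 0) + 907179 = -75 + 907179 = 907104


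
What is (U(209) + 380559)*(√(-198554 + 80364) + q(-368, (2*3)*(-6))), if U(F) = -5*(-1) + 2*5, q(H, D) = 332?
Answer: 126350568 + 380574*I*√118190 ≈ 1.2635e+8 + 1.3084e+8*I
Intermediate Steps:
U(F) = 15 (U(F) = 5 + 10 = 15)
(U(209) + 380559)*(√(-198554 + 80364) + q(-368, (2*3)*(-6))) = (15 + 380559)*(√(-198554 + 80364) + 332) = 380574*(√(-118190) + 332) = 380574*(I*√118190 + 332) = 380574*(332 + I*√118190) = 126350568 + 380574*I*√118190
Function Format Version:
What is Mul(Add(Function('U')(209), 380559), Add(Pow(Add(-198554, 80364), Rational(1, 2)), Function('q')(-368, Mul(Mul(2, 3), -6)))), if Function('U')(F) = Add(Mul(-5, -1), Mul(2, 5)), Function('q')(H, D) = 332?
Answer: Add(126350568, Mul(380574, I, Pow(118190, Rational(1, 2)))) ≈ Add(1.2635e+8, Mul(1.3084e+8, I))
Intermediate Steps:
Function('U')(F) = 15 (Function('U')(F) = Add(5, 10) = 15)
Mul(Add(Function('U')(209), 380559), Add(Pow(Add(-198554, 80364), Rational(1, 2)), Function('q')(-368, Mul(Mul(2, 3), -6)))) = Mul(Add(15, 380559), Add(Pow(Add(-198554, 80364), Rational(1, 2)), 332)) = Mul(380574, Add(Pow(-118190, Rational(1, 2)), 332)) = Mul(380574, Add(Mul(I, Pow(118190, Rational(1, 2))), 332)) = Mul(380574, Add(332, Mul(I, Pow(118190, Rational(1, 2))))) = Add(126350568, Mul(380574, I, Pow(118190, Rational(1, 2))))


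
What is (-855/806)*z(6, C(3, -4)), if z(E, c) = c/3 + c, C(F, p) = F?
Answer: -1710/403 ≈ -4.2432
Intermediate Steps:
z(E, c) = 4*c/3 (z(E, c) = c/3 + c = 4*c/3)
(-855/806)*z(6, C(3, -4)) = (-855/806)*((4/3)*3) = -855*1/806*4 = -855/806*4 = -1710/403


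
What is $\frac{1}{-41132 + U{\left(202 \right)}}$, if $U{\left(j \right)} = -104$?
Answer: $- \frac{1}{41236} \approx -2.4251 \cdot 10^{-5}$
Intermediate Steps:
$\frac{1}{-41132 + U{\left(202 \right)}} = \frac{1}{-41132 - 104} = \frac{1}{-41236} = - \frac{1}{41236}$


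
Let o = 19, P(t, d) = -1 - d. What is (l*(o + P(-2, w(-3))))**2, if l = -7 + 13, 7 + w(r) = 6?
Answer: 12996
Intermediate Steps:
w(r) = -1 (w(r) = -7 + 6 = -1)
l = 6
(l*(o + P(-2, w(-3))))**2 = (6*(19 + (-1 - 1*(-1))))**2 = (6*(19 + (-1 + 1)))**2 = (6*(19 + 0))**2 = (6*19)**2 = 114**2 = 12996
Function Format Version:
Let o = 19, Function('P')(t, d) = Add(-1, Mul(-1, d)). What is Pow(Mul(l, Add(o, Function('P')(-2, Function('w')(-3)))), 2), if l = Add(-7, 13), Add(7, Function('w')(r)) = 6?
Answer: 12996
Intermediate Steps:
Function('w')(r) = -1 (Function('w')(r) = Add(-7, 6) = -1)
l = 6
Pow(Mul(l, Add(o, Function('P')(-2, Function('w')(-3)))), 2) = Pow(Mul(6, Add(19, Add(-1, Mul(-1, -1)))), 2) = Pow(Mul(6, Add(19, Add(-1, 1))), 2) = Pow(Mul(6, Add(19, 0)), 2) = Pow(Mul(6, 19), 2) = Pow(114, 2) = 12996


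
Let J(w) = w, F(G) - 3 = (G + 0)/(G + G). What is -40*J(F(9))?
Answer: -140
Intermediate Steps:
F(G) = 7/2 (F(G) = 3 + (G + 0)/(G + G) = 3 + G/((2*G)) = 3 + G*(1/(2*G)) = 3 + ½ = 7/2)
-40*J(F(9)) = -40*7/2 = -140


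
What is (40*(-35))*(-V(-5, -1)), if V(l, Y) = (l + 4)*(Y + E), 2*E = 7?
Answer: -3500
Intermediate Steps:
E = 7/2 (E = (½)*7 = 7/2 ≈ 3.5000)
V(l, Y) = (4 + l)*(7/2 + Y) (V(l, Y) = (l + 4)*(Y + 7/2) = (4 + l)*(7/2 + Y))
(40*(-35))*(-V(-5, -1)) = (40*(-35))*(-(14 + 4*(-1) + (7/2)*(-5) - 1*(-5))) = -(-1400)*(14 - 4 - 35/2 + 5) = -(-1400)*(-5)/2 = -1400*5/2 = -3500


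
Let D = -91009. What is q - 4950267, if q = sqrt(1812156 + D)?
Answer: -4950267 + sqrt(1721147) ≈ -4.9490e+6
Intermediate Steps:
q = sqrt(1721147) (q = sqrt(1812156 - 91009) = sqrt(1721147) ≈ 1311.9)
q - 4950267 = sqrt(1721147) - 4950267 = -4950267 + sqrt(1721147)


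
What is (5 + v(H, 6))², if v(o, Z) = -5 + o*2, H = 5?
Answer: 100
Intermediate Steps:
v(o, Z) = -5 + 2*o
(5 + v(H, 6))² = (5 + (-5 + 2*5))² = (5 + (-5 + 10))² = (5 + 5)² = 10² = 100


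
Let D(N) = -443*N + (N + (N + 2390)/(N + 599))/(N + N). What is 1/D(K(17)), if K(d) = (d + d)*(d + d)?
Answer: -225420/115439272453 ≈ -1.9527e-6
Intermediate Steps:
K(d) = 4*d² (K(d) = (2*d)*(2*d) = 4*d²)
D(N) = -443*N + (N + (2390 + N)/(599 + N))/(2*N) (D(N) = -443*N + (N + (2390 + N)/(599 + N))/((2*N)) = -443*N + (N + (2390 + N)/(599 + N))*(1/(2*N)) = -443*N + (N + (2390 + N)/(599 + N))/(2*N))
1/D(K(17)) = 1/((2390 - 530713*(4*17²)² - 886*(4*17²)³ + 600*(4*17²))/(2*((4*17²))*(599 + 4*17²))) = 1/((2390 - 530713*(4*289)² - 886*(4*289)³ + 600*(4*289))/(2*((4*289))*(599 + 4*289))) = 1/((½)*(2390 - 530713*1156² - 886*1156³ + 600*1156)/(1156*(599 + 1156))) = 1/((½)*(1/1156)*(2390 - 530713*1336336 - 886*1544804416 + 693600)/1755) = 1/((½)*(1/1156)*(1/1755)*(2390 - 709210887568 - 1368696712576 + 693600)) = 1/((½)*(1/1156)*(1/1755)*(-2077906904154)) = 1/(-115439272453/225420) = -225420/115439272453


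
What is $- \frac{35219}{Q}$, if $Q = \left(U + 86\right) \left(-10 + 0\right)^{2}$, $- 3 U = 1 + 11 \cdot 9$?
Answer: $- \frac{105657}{15800} \approx -6.6871$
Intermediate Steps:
$U = - \frac{100}{3}$ ($U = - \frac{1 + 11 \cdot 9}{3} = - \frac{1 + 99}{3} = \left(- \frac{1}{3}\right) 100 = - \frac{100}{3} \approx -33.333$)
$Q = \frac{15800}{3}$ ($Q = \left(- \frac{100}{3} + 86\right) \left(-10 + 0\right)^{2} = \frac{158 \left(-10\right)^{2}}{3} = \frac{158}{3} \cdot 100 = \frac{15800}{3} \approx 5266.7$)
$- \frac{35219}{Q} = - \frac{35219}{\frac{15800}{3}} = \left(-35219\right) \frac{3}{15800} = - \frac{105657}{15800}$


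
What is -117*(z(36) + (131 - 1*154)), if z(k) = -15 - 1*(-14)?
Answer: 2808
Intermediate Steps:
z(k) = -1 (z(k) = -15 + 14 = -1)
-117*(z(36) + (131 - 1*154)) = -117*(-1 + (131 - 1*154)) = -117*(-1 + (131 - 154)) = -117*(-1 - 23) = -117*(-24) = 2808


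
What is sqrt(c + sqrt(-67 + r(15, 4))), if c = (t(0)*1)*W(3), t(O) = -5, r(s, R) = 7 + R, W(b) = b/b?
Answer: sqrt(-5 + 2*I*sqrt(14)) ≈ 1.4142 + 2.6458*I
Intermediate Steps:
W(b) = 1
c = -5 (c = -5*1*1 = -5*1 = -5)
sqrt(c + sqrt(-67 + r(15, 4))) = sqrt(-5 + sqrt(-67 + (7 + 4))) = sqrt(-5 + sqrt(-67 + 11)) = sqrt(-5 + sqrt(-56)) = sqrt(-5 + 2*I*sqrt(14))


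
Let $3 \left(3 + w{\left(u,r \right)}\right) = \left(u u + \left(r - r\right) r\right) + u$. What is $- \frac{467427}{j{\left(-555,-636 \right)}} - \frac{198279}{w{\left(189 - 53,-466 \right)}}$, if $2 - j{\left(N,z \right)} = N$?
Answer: $- \frac{9036217230}{10373011} \approx -871.13$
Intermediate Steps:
$j{\left(N,z \right)} = 2 - N$
$w{\left(u,r \right)} = -3 + \frac{u}{3} + \frac{u^{2}}{3}$ ($w{\left(u,r \right)} = -3 + \frac{\left(u u + \left(r - r\right) r\right) + u}{3} = -3 + \frac{\left(u^{2} + 0 r\right) + u}{3} = -3 + \frac{\left(u^{2} + 0\right) + u}{3} = -3 + \frac{u^{2} + u}{3} = -3 + \frac{u + u^{2}}{3} = -3 + \left(\frac{u}{3} + \frac{u^{2}}{3}\right) = -3 + \frac{u}{3} + \frac{u^{2}}{3}$)
$- \frac{467427}{j{\left(-555,-636 \right)}} - \frac{198279}{w{\left(189 - 53,-466 \right)}} = - \frac{467427}{2 - -555} - \frac{198279}{-3 + \frac{189 - 53}{3} + \frac{\left(189 - 53\right)^{2}}{3}} = - \frac{467427}{2 + 555} - \frac{198279}{-3 + \frac{1}{3} \cdot 136 + \frac{136^{2}}{3}} = - \frac{467427}{557} - \frac{198279}{-3 + \frac{136}{3} + \frac{1}{3} \cdot 18496} = \left(-467427\right) \frac{1}{557} - \frac{198279}{-3 + \frac{136}{3} + \frac{18496}{3}} = - \frac{467427}{557} - \frac{198279}{\frac{18623}{3}} = - \frac{467427}{557} - \frac{594837}{18623} = - \frac{9036217230}{10373011}$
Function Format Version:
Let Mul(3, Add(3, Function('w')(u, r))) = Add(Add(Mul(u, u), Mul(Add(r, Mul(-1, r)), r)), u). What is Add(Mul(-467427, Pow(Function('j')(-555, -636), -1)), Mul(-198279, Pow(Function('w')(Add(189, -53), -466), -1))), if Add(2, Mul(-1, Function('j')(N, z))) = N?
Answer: Rational(-9036217230, 10373011) ≈ -871.13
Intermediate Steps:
Function('j')(N, z) = Add(2, Mul(-1, N))
Function('w')(u, r) = Add(-3, Mul(Rational(1, 3), u), Mul(Rational(1, 3), Pow(u, 2))) (Function('w')(u, r) = Add(-3, Mul(Rational(1, 3), Add(Add(Mul(u, u), Mul(Add(r, Mul(-1, r)), r)), u))) = Add(-3, Mul(Rational(1, 3), Add(Add(Pow(u, 2), Mul(0, r)), u))) = Add(-3, Mul(Rational(1, 3), Add(Add(Pow(u, 2), 0), u))) = Add(-3, Mul(Rational(1, 3), Add(Pow(u, 2), u))) = Add(-3, Mul(Rational(1, 3), Add(u, Pow(u, 2)))) = Add(-3, Add(Mul(Rational(1, 3), u), Mul(Rational(1, 3), Pow(u, 2)))) = Add(-3, Mul(Rational(1, 3), u), Mul(Rational(1, 3), Pow(u, 2))))
Add(Mul(-467427, Pow(Function('j')(-555, -636), -1)), Mul(-198279, Pow(Function('w')(Add(189, -53), -466), -1))) = Add(Mul(-467427, Pow(Add(2, Mul(-1, -555)), -1)), Mul(-198279, Pow(Add(-3, Mul(Rational(1, 3), Add(189, -53)), Mul(Rational(1, 3), Pow(Add(189, -53), 2))), -1))) = Add(Mul(-467427, Pow(Add(2, 555), -1)), Mul(-198279, Pow(Add(-3, Mul(Rational(1, 3), 136), Mul(Rational(1, 3), Pow(136, 2))), -1))) = Add(Mul(-467427, Pow(557, -1)), Mul(-198279, Pow(Add(-3, Rational(136, 3), Mul(Rational(1, 3), 18496)), -1))) = Add(Mul(-467427, Rational(1, 557)), Mul(-198279, Pow(Add(-3, Rational(136, 3), Rational(18496, 3)), -1))) = Add(Rational(-467427, 557), Mul(-198279, Pow(Rational(18623, 3), -1))) = Add(Rational(-467427, 557), Mul(-198279, Rational(3, 18623))) = Add(Rational(-467427, 557), Rational(-594837, 18623)) = Rational(-9036217230, 10373011)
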